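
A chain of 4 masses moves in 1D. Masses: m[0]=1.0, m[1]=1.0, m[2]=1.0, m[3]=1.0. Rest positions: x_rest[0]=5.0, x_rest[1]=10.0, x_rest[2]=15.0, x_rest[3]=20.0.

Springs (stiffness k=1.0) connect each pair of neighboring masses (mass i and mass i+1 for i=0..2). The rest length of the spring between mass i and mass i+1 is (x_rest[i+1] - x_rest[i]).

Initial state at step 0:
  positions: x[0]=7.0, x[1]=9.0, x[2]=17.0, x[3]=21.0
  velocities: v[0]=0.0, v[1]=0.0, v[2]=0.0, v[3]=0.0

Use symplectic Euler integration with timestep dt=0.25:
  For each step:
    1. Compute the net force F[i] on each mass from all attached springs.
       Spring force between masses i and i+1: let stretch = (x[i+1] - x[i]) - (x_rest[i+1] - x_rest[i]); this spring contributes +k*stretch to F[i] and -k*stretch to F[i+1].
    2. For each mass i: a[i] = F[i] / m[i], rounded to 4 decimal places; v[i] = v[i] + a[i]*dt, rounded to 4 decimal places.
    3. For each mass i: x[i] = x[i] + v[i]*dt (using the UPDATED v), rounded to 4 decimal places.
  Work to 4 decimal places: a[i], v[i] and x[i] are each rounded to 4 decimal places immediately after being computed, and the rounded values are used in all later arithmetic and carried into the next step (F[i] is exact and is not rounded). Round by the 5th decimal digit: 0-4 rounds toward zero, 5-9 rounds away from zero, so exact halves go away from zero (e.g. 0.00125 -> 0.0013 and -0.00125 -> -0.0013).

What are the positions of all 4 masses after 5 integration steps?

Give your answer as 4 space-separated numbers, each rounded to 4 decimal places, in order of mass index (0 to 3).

Answer: 5.2387 12.4236 14.9572 21.3809

Derivation:
Step 0: x=[7.0000 9.0000 17.0000 21.0000] v=[0.0000 0.0000 0.0000 0.0000]
Step 1: x=[6.8125 9.3750 16.7500 21.0625] v=[-0.7500 1.5000 -1.0000 0.2500]
Step 2: x=[6.4727 10.0508 16.3086 21.1680] v=[-1.3594 2.7031 -1.7656 0.4219]
Step 3: x=[6.0440 10.8941 15.7798 21.2823] v=[-1.7149 3.3730 -2.1152 0.4571]
Step 4: x=[5.6059 11.7396 15.2896 21.3652] v=[-1.7524 3.3819 -1.9610 0.3315]
Step 5: x=[5.2387 12.4236 14.9572 21.3809] v=[-1.4690 2.7360 -1.3296 0.0626]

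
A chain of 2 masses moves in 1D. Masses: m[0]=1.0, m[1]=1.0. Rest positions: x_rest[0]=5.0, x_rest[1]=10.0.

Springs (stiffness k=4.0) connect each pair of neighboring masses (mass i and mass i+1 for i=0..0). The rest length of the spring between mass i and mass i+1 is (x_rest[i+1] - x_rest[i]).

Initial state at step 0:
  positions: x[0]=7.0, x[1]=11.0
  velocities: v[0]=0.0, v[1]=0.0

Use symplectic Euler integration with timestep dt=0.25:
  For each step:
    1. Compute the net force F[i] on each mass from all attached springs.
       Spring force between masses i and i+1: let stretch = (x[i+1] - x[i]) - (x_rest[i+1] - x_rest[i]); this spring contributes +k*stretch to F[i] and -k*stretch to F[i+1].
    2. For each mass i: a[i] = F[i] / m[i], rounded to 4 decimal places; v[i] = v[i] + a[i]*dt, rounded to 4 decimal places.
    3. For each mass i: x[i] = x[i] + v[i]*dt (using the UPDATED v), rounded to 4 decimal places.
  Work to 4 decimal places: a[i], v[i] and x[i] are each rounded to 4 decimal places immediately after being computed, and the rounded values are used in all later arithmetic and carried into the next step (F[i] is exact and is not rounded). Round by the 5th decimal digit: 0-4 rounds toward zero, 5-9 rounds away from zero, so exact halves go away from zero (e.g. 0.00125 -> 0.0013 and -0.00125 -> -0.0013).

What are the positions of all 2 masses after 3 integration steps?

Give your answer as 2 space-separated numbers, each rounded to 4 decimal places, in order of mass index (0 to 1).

Answer: 6.0625 11.9375

Derivation:
Step 0: x=[7.0000 11.0000] v=[0.0000 0.0000]
Step 1: x=[6.7500 11.2500] v=[-1.0000 1.0000]
Step 2: x=[6.3750 11.6250] v=[-1.5000 1.5000]
Step 3: x=[6.0625 11.9375] v=[-1.2500 1.2500]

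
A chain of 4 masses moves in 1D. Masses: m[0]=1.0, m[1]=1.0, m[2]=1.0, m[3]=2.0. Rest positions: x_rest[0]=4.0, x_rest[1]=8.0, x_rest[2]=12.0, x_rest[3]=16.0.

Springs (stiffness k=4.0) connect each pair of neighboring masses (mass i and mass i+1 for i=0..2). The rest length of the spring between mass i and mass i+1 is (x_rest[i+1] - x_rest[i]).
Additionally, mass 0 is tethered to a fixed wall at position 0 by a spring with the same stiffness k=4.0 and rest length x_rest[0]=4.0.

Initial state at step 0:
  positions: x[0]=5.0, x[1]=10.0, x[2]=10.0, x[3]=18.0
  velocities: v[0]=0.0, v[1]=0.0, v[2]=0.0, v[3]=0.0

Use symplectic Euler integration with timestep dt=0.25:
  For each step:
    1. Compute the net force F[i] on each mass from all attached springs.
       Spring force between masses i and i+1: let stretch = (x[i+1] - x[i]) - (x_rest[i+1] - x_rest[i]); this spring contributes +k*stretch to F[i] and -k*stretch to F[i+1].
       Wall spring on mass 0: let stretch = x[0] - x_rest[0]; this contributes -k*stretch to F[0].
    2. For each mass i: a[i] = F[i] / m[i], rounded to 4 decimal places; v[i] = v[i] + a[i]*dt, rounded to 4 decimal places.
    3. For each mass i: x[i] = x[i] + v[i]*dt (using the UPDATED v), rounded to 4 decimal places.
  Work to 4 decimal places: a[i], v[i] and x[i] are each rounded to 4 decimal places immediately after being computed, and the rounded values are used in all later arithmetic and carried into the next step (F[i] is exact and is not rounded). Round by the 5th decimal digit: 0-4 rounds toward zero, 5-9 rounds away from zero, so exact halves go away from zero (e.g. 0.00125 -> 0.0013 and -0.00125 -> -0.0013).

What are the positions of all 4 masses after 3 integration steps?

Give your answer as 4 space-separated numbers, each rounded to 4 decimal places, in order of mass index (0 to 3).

Answer: 3.8750 7.1250 15.8906 16.3438

Derivation:
Step 0: x=[5.0000 10.0000 10.0000 18.0000] v=[0.0000 0.0000 0.0000 0.0000]
Step 1: x=[5.0000 8.7500 12.0000 17.5000] v=[0.0000 -5.0000 8.0000 -2.0000]
Step 2: x=[4.6875 7.3750 14.5625 16.8125] v=[-1.2500 -5.5000 10.2500 -2.7500]
Step 3: x=[3.8750 7.1250 15.8906 16.3438] v=[-3.2500 -1.0000 5.3125 -1.8750]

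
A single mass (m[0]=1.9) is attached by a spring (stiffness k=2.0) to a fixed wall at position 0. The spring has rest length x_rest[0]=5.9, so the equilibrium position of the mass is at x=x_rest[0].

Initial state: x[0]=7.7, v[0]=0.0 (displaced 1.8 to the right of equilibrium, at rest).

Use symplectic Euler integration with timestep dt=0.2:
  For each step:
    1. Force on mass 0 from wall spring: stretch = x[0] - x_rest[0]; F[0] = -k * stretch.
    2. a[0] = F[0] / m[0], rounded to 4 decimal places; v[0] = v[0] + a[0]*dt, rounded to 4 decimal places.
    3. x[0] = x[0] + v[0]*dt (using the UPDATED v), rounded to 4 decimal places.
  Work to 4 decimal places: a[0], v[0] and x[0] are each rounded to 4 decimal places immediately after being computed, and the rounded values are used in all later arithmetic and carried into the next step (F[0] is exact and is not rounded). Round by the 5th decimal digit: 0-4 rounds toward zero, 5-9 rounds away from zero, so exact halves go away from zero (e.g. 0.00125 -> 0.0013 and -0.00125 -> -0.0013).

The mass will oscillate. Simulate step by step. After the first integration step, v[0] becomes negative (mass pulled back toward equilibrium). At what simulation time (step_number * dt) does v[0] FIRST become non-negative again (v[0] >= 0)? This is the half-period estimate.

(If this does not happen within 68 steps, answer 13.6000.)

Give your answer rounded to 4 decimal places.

Answer: 3.2000

Derivation:
Step 0: x=[7.7000] v=[0.0000]
Step 1: x=[7.6242] v=[-0.3789]
Step 2: x=[7.4758] v=[-0.7419]
Step 3: x=[7.2611] v=[-1.0736]
Step 4: x=[6.9891] v=[-1.3601]
Step 5: x=[6.6712] v=[-1.5894]
Step 6: x=[6.3208] v=[-1.7518]
Step 7: x=[5.9527] v=[-1.8404]
Step 8: x=[5.5824] v=[-1.8515]
Step 9: x=[5.2255] v=[-1.7846]
Step 10: x=[4.8970] v=[-1.6426]
Step 11: x=[4.6107] v=[-1.4314]
Step 12: x=[4.3787] v=[-1.1600]
Step 13: x=[4.2108] v=[-0.8397]
Step 14: x=[4.1140] v=[-0.4841]
Step 15: x=[4.0924] v=[-0.1081]
Step 16: x=[4.1469] v=[0.2724]
First v>=0 after going negative at step 16, time=3.2000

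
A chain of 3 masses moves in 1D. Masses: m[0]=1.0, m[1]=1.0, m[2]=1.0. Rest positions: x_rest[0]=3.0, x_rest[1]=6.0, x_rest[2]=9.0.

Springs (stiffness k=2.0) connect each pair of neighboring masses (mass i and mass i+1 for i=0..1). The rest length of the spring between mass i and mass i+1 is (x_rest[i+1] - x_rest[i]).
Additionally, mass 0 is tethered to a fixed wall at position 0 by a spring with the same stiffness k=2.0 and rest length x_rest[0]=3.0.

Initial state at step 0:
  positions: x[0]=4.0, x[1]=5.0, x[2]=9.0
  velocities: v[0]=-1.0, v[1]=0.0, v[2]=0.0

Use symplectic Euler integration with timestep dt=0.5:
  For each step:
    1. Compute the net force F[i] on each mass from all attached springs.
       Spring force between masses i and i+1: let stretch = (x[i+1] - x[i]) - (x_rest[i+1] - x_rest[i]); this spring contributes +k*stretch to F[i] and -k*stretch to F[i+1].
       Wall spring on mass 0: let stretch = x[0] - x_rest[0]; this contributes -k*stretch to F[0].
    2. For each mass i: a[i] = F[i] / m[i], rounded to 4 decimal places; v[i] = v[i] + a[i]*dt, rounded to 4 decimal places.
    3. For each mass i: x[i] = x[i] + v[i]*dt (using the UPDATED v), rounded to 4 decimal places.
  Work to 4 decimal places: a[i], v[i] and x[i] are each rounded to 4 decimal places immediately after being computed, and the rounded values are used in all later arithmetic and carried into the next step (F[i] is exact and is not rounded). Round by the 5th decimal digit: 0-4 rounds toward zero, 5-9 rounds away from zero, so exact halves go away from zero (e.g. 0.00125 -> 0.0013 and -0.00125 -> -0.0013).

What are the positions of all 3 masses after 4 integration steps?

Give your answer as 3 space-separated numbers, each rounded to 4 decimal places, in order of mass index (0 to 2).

Answer: 3.9375 4.2500 9.2500

Derivation:
Step 0: x=[4.0000 5.0000 9.0000] v=[-1.0000 0.0000 0.0000]
Step 1: x=[2.0000 6.5000 8.5000] v=[-4.0000 3.0000 -1.0000]
Step 2: x=[1.2500 6.7500 8.5000] v=[-1.5000 0.5000 0.0000]
Step 3: x=[2.6250 5.1250 9.1250] v=[2.7500 -3.2500 1.2500]
Step 4: x=[3.9375 4.2500 9.2500] v=[2.6250 -1.7500 0.2500]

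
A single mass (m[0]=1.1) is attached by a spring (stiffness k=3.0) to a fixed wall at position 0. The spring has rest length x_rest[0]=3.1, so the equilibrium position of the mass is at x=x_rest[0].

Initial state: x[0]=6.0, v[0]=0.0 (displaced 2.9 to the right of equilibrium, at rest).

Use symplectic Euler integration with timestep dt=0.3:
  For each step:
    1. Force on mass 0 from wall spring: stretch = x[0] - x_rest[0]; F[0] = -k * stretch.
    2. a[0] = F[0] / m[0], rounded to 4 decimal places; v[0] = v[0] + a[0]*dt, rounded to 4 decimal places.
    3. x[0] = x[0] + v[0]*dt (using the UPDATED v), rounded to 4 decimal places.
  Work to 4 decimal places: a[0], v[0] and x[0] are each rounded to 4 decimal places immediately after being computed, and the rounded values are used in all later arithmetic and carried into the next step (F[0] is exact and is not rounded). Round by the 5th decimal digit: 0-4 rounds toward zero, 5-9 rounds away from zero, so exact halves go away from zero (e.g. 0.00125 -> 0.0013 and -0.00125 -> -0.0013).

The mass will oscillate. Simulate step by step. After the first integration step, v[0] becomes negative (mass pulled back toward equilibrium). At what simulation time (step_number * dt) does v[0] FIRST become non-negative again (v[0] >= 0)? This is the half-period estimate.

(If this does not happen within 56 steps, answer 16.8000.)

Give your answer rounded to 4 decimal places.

Step 0: x=[6.0000] v=[0.0000]
Step 1: x=[5.2882] v=[-2.3727]
Step 2: x=[4.0393] v=[-4.1630]
Step 3: x=[2.5599] v=[-4.9315]
Step 4: x=[1.2130] v=[-4.4896]
Step 5: x=[0.3293] v=[-2.9457]
Step 6: x=[0.1257] v=[-0.6788]
Step 7: x=[0.6521] v=[1.7547]
First v>=0 after going negative at step 7, time=2.1000

Answer: 2.1000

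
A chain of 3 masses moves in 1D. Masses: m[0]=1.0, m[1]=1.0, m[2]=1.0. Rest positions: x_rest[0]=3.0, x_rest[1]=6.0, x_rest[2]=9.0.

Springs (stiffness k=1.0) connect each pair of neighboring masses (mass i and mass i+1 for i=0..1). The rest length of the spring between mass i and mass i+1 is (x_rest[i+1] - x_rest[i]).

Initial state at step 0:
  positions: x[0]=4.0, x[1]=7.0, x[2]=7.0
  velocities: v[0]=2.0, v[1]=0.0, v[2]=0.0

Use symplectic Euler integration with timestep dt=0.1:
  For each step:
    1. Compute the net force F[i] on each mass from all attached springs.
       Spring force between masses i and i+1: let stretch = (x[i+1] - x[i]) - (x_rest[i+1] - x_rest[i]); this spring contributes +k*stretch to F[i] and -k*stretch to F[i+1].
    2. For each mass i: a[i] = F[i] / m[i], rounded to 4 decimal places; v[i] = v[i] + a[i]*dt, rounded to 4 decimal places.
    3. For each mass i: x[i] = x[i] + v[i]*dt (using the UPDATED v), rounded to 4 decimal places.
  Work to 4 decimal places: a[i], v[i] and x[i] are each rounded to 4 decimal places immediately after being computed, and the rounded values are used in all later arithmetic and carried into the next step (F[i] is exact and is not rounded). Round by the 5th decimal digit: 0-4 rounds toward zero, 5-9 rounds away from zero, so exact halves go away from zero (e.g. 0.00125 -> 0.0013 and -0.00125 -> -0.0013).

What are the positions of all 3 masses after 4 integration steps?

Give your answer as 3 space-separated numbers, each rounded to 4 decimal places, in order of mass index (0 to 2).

Step 0: x=[4.0000 7.0000 7.0000] v=[2.0000 0.0000 0.0000]
Step 1: x=[4.2000 6.9700 7.0300] v=[2.0000 -0.3000 0.3000]
Step 2: x=[4.3977 6.9129 7.0894] v=[1.9770 -0.5710 0.5940]
Step 3: x=[4.5906 6.8324 7.1770] v=[1.9285 -0.8049 0.8764]
Step 4: x=[4.7759 6.7329 7.2912] v=[1.8527 -0.9946 1.1419]

Answer: 4.7759 6.7329 7.2912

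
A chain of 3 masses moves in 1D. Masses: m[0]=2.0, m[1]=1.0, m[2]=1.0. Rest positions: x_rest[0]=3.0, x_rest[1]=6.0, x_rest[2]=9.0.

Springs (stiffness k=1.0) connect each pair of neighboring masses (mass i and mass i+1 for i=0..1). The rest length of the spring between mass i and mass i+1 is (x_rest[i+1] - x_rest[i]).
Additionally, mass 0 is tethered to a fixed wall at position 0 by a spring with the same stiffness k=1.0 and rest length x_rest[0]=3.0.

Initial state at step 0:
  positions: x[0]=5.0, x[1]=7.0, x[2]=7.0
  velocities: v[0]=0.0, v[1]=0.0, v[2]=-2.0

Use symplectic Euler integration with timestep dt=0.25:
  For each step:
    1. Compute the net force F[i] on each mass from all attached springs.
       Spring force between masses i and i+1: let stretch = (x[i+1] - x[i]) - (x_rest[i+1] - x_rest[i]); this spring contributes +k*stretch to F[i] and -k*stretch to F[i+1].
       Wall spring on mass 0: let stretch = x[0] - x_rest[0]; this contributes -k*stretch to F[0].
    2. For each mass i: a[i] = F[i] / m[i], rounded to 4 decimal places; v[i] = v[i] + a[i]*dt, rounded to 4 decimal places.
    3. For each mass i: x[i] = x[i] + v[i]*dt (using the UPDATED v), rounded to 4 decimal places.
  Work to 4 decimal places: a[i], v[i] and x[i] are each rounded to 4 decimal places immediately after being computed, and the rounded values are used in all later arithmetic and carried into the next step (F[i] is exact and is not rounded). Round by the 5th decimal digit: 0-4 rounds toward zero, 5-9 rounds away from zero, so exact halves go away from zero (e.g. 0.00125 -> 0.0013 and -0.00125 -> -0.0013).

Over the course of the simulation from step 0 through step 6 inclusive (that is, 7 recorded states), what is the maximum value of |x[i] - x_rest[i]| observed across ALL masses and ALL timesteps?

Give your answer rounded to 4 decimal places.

Answer: 2.4258

Derivation:
Step 0: x=[5.0000 7.0000 7.0000] v=[0.0000 0.0000 -2.0000]
Step 1: x=[4.9063 6.8750 6.6875] v=[-0.3750 -0.5000 -1.2500]
Step 2: x=[4.7208 6.6152 6.5742] v=[-0.7422 -1.0391 -0.4531]
Step 3: x=[4.4469 6.2345 6.6510] v=[-1.0955 -1.5230 0.3072]
Step 4: x=[4.0899 5.7681 6.8893] v=[-1.4279 -1.8658 0.9531]
Step 5: x=[3.6576 5.2668 7.2450] v=[-1.7294 -2.0051 1.4228]
Step 6: x=[3.1612 4.7886 7.6646] v=[-1.9855 -1.9129 1.6783]
Max displacement = 2.4258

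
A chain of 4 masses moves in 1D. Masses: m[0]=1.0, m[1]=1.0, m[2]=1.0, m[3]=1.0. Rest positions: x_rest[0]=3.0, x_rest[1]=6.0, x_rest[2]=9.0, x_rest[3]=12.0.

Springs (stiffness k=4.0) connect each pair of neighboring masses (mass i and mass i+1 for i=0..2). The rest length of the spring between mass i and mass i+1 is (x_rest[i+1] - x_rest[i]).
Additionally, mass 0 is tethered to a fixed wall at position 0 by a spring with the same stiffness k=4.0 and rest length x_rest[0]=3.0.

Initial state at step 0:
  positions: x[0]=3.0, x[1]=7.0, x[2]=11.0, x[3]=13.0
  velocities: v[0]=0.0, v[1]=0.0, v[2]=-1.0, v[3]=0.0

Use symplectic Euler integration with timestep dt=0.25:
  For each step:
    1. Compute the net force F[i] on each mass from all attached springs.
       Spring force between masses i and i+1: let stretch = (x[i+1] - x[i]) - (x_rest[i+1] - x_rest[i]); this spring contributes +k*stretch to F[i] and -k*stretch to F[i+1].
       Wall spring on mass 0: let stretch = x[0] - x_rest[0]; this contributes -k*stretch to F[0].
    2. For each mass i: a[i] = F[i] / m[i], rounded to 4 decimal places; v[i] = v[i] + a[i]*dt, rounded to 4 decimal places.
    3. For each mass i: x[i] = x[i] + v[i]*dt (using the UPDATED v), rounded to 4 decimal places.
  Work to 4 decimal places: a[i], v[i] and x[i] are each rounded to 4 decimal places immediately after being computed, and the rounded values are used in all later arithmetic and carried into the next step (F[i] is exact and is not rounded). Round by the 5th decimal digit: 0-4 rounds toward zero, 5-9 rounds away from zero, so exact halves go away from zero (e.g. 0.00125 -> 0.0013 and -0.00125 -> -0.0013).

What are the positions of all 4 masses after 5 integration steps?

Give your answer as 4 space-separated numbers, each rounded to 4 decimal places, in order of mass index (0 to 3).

Answer: 3.4668 5.9893 9.4463 12.4561

Derivation:
Step 0: x=[3.0000 7.0000 11.0000 13.0000] v=[0.0000 0.0000 -1.0000 0.0000]
Step 1: x=[3.2500 7.0000 10.2500 13.2500] v=[1.0000 0.0000 -3.0000 1.0000]
Step 2: x=[3.6250 6.8750 9.4375 13.5000] v=[1.5000 -0.5000 -3.2500 1.0000]
Step 3: x=[3.9063 6.5781 9.0000 13.4844] v=[1.1250 -1.1875 -1.7500 -0.0625]
Step 4: x=[3.8789 6.2188 9.0781 13.0977] v=[-0.1095 -1.4374 0.3125 -1.5469]
Step 5: x=[3.4668 5.9893 9.4463 12.4561] v=[-1.6485 -0.9180 1.4728 -2.5665]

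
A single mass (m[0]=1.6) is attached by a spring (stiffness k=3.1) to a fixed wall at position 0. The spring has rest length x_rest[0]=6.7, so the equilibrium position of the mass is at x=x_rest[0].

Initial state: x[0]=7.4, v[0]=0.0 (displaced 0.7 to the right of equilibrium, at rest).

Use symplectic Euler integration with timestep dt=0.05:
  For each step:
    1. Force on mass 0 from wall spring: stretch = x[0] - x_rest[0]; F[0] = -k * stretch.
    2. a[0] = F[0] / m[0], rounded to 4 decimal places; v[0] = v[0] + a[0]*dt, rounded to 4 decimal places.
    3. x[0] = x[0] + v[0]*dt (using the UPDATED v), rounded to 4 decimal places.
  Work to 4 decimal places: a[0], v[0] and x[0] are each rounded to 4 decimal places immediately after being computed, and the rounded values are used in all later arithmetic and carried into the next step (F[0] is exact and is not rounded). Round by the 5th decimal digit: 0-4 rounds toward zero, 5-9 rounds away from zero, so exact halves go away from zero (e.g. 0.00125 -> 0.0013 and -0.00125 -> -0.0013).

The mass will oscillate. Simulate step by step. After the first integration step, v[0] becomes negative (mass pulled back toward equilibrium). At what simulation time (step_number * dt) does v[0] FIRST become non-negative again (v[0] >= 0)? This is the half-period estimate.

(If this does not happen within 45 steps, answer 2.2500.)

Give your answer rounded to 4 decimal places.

Step 0: x=[7.4000] v=[0.0000]
Step 1: x=[7.3966] v=[-0.0678]
Step 2: x=[7.3898] v=[-0.1353]
Step 3: x=[7.3797] v=[-0.2021]
Step 4: x=[7.3663] v=[-0.2679]
Step 5: x=[7.3497] v=[-0.3325]
Step 6: x=[7.3299] v=[-0.3954]
Step 7: x=[7.3071] v=[-0.4564]
Step 8: x=[7.2813] v=[-0.5152]
Step 9: x=[7.2527] v=[-0.5715]
Step 10: x=[7.2215] v=[-0.6250]
Step 11: x=[7.1877] v=[-0.6755]
Step 12: x=[7.1516] v=[-0.7227]
Step 13: x=[7.1133] v=[-0.7665]
Step 14: x=[7.0730] v=[-0.8065]
Step 15: x=[7.0309] v=[-0.8426]
Step 16: x=[6.9872] v=[-0.8747]
Step 17: x=[6.9421] v=[-0.9025]
Step 18: x=[6.8958] v=[-0.9260]
Step 19: x=[6.8486] v=[-0.9450]
Step 20: x=[6.8006] v=[-0.9594]
Step 21: x=[6.7521] v=[-0.9691]
Step 22: x=[6.7034] v=[-0.9741]
Step 23: x=[6.6547] v=[-0.9744]
Step 24: x=[6.6062] v=[-0.9700]
Step 25: x=[6.5582] v=[-0.9609]
Step 26: x=[6.5108] v=[-0.9472]
Step 27: x=[6.4644] v=[-0.9289]
Step 28: x=[6.4191] v=[-0.9061]
Step 29: x=[6.3752] v=[-0.8789]
Step 30: x=[6.3328] v=[-0.8474]
Step 31: x=[6.2922] v=[-0.8118]
Step 32: x=[6.2536] v=[-0.7723]
Step 33: x=[6.2171] v=[-0.7291]
Step 34: x=[6.1830] v=[-0.6823]
Step 35: x=[6.1514] v=[-0.6322]
Step 36: x=[6.1224] v=[-0.5791]
Step 37: x=[6.0962] v=[-0.5231]
Step 38: x=[6.0730] v=[-0.4646]
Step 39: x=[6.0528] v=[-0.4039]
Step 40: x=[6.0357] v=[-0.3412]
Step 41: x=[6.0219] v=[-0.2768]
Step 42: x=[6.0113] v=[-0.2111]
Step 43: x=[6.0041] v=[-0.1444]
Step 44: x=[6.0003] v=[-0.0770]
Step 45: x=[5.9998] v=[-0.0092]
v[0] did not become non-negative within 45 steps; using fallback time=2.2500

Answer: 2.2500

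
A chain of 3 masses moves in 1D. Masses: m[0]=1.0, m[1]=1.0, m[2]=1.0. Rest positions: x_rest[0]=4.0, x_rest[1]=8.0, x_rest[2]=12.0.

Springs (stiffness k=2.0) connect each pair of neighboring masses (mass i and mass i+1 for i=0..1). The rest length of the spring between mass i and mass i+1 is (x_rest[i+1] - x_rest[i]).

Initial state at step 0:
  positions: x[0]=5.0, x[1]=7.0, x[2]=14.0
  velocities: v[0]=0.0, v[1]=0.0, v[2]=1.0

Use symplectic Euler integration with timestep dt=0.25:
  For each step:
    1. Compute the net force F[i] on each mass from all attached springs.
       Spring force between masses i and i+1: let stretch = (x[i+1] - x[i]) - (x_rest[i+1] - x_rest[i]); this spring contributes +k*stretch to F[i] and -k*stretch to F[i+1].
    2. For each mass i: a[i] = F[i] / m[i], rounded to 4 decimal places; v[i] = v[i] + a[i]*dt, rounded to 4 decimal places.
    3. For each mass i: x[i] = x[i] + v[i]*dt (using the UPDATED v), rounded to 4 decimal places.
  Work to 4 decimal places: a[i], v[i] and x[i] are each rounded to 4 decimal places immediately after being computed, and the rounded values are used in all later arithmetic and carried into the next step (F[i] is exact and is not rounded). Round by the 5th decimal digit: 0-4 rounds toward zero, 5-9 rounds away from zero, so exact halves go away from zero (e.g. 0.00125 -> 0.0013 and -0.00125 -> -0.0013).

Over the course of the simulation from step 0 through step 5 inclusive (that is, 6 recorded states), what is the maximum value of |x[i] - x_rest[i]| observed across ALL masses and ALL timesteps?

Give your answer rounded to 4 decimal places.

Step 0: x=[5.0000 7.0000 14.0000] v=[0.0000 0.0000 1.0000]
Step 1: x=[4.7500 7.6250 13.8750] v=[-1.0000 2.5000 -0.5000]
Step 2: x=[4.3594 8.6719 13.4688] v=[-1.5625 4.1875 -1.6250]
Step 3: x=[4.0078 9.7793 12.9629] v=[-1.4063 4.4297 -2.0235]
Step 4: x=[3.8777 10.5633 12.5591] v=[-0.5206 3.1358 -1.6153]
Step 5: x=[4.0833 10.7610 12.4058] v=[0.8222 0.7909 -0.6132]
Max displacement = 2.7610

Answer: 2.7610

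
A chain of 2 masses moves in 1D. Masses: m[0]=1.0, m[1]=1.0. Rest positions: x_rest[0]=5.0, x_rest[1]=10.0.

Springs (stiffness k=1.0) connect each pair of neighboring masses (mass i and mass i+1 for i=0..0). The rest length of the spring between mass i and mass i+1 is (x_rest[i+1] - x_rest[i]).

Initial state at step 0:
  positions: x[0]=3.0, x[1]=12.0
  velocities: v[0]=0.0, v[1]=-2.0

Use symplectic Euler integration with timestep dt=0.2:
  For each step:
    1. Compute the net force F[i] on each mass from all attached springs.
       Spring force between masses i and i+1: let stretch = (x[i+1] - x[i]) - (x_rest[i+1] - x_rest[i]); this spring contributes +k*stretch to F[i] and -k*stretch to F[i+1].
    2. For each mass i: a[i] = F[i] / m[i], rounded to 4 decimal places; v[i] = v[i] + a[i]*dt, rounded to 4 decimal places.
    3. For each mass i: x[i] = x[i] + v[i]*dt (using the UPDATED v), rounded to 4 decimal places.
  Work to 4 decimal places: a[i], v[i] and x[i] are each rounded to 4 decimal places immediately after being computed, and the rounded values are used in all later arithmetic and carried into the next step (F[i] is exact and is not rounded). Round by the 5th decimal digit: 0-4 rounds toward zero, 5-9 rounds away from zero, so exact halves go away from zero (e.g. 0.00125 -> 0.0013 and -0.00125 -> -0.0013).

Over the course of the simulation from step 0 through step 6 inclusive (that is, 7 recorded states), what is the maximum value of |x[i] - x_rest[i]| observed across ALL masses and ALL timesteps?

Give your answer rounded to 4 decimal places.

Step 0: x=[3.0000 12.0000] v=[0.0000 -2.0000]
Step 1: x=[3.1600 11.4400] v=[0.8000 -2.8000]
Step 2: x=[3.4512 10.7488] v=[1.4560 -3.4560]
Step 3: x=[3.8343 9.9657] v=[1.9155 -3.9155]
Step 4: x=[4.2627 9.1373] v=[2.1418 -4.1418]
Step 5: x=[4.6860 8.3140] v=[2.1167 -4.1167]
Step 6: x=[5.0545 7.5455] v=[1.8423 -3.8423]
Max displacement = 2.4545

Answer: 2.4545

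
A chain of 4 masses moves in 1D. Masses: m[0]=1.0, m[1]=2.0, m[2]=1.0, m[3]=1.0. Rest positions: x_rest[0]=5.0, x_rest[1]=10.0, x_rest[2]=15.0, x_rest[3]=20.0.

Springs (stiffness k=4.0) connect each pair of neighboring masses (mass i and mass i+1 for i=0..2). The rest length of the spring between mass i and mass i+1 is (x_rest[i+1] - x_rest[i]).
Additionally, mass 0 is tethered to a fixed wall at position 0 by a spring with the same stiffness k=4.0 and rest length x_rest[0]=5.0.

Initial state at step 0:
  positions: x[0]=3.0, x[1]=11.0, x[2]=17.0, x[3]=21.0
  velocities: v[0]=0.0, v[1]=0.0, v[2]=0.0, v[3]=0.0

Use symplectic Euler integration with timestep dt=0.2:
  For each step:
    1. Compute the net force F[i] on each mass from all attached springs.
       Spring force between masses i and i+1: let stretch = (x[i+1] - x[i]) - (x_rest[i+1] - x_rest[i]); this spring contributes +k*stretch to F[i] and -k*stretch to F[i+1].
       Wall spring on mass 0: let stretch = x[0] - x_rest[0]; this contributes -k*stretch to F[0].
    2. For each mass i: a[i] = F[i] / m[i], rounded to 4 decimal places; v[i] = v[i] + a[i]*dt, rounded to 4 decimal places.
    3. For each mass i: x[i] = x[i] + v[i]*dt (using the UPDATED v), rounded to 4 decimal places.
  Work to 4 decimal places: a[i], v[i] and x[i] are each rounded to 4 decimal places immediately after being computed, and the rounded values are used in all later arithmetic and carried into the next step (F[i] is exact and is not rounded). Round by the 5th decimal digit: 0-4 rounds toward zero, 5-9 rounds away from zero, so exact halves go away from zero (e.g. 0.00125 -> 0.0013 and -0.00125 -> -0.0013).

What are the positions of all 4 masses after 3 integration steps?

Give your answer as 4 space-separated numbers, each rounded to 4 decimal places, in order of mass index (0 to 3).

Answer: 6.4924 10.3354 15.5572 21.6047

Derivation:
Step 0: x=[3.0000 11.0000 17.0000 21.0000] v=[0.0000 0.0000 0.0000 0.0000]
Step 1: x=[3.8000 10.8400 16.6800 21.1600] v=[4.0000 -0.8000 -1.6000 0.8000]
Step 2: x=[5.1184 10.5840 16.1424 21.4032] v=[6.5920 -1.2800 -2.6880 1.2160]
Step 3: x=[6.4924 10.3354 15.5572 21.6047] v=[6.8698 -1.2429 -2.9261 1.0074]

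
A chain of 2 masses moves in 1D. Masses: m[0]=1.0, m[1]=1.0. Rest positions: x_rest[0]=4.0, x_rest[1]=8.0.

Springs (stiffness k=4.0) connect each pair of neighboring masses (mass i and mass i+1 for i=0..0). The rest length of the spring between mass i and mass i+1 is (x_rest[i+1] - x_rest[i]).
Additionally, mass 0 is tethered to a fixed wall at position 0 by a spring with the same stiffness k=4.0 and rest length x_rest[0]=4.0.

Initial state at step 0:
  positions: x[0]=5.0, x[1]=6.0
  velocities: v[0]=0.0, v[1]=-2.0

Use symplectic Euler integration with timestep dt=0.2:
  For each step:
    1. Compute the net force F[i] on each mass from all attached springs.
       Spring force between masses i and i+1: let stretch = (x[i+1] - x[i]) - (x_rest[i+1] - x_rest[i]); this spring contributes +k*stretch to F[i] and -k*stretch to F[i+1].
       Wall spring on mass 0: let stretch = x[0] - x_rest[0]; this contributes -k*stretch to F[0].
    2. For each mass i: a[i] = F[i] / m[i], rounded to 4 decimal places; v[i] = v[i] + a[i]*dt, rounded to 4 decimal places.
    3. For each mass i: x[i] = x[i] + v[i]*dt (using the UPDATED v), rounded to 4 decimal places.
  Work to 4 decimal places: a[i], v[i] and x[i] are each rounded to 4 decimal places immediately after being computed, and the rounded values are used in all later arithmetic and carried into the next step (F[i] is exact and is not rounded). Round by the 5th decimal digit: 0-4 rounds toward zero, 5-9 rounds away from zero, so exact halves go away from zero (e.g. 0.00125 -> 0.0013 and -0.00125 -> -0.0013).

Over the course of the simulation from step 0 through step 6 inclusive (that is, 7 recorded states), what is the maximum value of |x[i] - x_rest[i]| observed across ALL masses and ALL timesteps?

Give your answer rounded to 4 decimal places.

Answer: 2.4265

Derivation:
Step 0: x=[5.0000 6.0000] v=[0.0000 -2.0000]
Step 1: x=[4.3600 6.0800] v=[-3.2000 0.4000]
Step 2: x=[3.2976 6.5248] v=[-5.3120 2.2240]
Step 3: x=[2.2239 7.0932] v=[-5.3683 2.8422]
Step 4: x=[1.5735 7.5226] v=[-3.2520 2.1468]
Step 5: x=[1.6232 7.6401] v=[0.2485 0.5875]
Step 6: x=[2.3759 7.4349] v=[3.7635 -1.0260]
Max displacement = 2.4265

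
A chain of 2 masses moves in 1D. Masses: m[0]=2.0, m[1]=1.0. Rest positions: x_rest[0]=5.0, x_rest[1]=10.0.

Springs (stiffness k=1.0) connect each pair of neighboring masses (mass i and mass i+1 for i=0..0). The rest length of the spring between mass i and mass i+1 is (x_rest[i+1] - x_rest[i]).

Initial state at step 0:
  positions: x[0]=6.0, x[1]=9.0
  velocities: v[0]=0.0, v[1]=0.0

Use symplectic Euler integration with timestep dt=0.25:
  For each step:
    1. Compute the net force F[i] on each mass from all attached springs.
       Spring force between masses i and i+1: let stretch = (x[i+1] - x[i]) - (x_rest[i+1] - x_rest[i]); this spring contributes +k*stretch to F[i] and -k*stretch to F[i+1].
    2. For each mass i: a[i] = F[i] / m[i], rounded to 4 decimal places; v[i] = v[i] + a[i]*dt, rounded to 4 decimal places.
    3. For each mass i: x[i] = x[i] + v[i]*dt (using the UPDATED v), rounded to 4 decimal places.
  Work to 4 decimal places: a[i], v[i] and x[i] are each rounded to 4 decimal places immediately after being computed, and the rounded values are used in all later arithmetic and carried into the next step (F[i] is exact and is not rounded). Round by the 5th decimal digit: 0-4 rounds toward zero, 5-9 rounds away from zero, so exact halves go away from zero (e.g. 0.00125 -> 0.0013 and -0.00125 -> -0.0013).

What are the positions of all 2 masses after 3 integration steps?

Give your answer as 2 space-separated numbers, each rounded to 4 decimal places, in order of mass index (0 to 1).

Answer: 5.6538 9.6925

Derivation:
Step 0: x=[6.0000 9.0000] v=[0.0000 0.0000]
Step 1: x=[5.9375 9.1250] v=[-0.2500 0.5000]
Step 2: x=[5.8184 9.3633] v=[-0.4766 0.9531]
Step 3: x=[5.6538 9.6925] v=[-0.6585 1.3169]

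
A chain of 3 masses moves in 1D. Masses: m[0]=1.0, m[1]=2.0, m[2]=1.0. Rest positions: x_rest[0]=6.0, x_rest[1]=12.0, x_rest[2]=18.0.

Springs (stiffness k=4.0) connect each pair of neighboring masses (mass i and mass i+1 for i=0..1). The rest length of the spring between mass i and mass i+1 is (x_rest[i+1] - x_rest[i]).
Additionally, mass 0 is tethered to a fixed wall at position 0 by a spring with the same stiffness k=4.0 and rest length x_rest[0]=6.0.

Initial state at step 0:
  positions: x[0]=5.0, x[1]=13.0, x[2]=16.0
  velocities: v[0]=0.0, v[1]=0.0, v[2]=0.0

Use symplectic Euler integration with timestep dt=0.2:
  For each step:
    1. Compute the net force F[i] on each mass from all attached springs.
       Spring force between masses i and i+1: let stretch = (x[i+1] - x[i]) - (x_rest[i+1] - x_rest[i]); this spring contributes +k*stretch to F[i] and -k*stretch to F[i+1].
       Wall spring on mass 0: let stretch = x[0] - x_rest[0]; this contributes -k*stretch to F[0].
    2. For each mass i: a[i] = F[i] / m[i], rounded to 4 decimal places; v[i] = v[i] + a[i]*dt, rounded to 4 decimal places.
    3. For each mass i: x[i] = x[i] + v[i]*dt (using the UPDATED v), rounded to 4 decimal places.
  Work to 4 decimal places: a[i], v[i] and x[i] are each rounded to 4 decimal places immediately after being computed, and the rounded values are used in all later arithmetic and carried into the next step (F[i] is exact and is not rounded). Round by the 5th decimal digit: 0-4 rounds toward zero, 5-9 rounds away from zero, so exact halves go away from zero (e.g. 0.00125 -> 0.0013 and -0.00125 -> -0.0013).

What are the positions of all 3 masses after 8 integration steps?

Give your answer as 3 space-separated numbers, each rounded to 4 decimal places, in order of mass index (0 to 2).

Answer: 4.3224 12.1516 18.3108

Derivation:
Step 0: x=[5.0000 13.0000 16.0000] v=[0.0000 0.0000 0.0000]
Step 1: x=[5.4800 12.6000 16.4800] v=[2.4000 -2.0000 2.4000]
Step 2: x=[6.2224 11.9408 17.2992] v=[3.7120 -3.2960 4.0960]
Step 3: x=[6.8842 11.2528 18.2211] v=[3.3088 -3.4400 4.6093]
Step 4: x=[7.1435 10.7728 18.9880] v=[1.2963 -2.4001 3.8347]
Step 5: x=[6.8405 10.6597 19.4005] v=[-1.5151 -0.5657 2.0625]
Step 6: x=[6.0541 10.9403 19.3745] v=[-3.9321 1.4029 -0.1301]
Step 7: x=[5.0808 11.5047 18.9590] v=[-4.8664 2.8221 -2.0775]
Step 8: x=[4.3224 12.1516 18.3108] v=[-3.7919 3.2343 -3.2409]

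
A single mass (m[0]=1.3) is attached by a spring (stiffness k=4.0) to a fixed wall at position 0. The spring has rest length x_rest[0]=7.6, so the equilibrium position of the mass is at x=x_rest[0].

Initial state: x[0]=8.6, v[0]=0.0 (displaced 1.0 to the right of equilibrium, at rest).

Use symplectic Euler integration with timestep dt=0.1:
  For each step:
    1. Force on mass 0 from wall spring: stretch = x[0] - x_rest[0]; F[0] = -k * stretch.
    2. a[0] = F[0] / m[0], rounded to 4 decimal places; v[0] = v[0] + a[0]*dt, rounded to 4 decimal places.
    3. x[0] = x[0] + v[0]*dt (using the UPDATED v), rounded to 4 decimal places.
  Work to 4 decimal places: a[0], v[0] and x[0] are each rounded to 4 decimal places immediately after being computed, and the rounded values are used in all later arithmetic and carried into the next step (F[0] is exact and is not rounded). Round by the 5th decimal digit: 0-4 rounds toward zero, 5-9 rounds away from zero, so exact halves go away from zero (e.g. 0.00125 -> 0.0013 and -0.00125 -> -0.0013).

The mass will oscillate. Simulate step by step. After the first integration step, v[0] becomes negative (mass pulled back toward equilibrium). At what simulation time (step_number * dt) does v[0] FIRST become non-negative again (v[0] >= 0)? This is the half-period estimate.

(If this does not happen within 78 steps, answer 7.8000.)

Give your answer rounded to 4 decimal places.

Step 0: x=[8.6000] v=[0.0000]
Step 1: x=[8.5692] v=[-0.3077]
Step 2: x=[8.5086] v=[-0.6059]
Step 3: x=[8.4201] v=[-0.8855]
Step 4: x=[8.3063] v=[-1.1378]
Step 5: x=[8.1708] v=[-1.3551]
Step 6: x=[8.0177] v=[-1.5307]
Step 7: x=[7.8518] v=[-1.6592]
Step 8: x=[7.6781] v=[-1.7367]
Step 9: x=[7.5020] v=[-1.7607]
Step 10: x=[7.3289] v=[-1.7306]
Step 11: x=[7.1642] v=[-1.6472]
Step 12: x=[7.0129] v=[-1.5131]
Step 13: x=[6.8797] v=[-1.3325]
Step 14: x=[6.7686] v=[-1.1109]
Step 15: x=[6.6831] v=[-0.8551]
Step 16: x=[6.6258] v=[-0.5730]
Step 17: x=[6.5985] v=[-0.2733]
Step 18: x=[6.6020] v=[0.0349]
First v>=0 after going negative at step 18, time=1.8000

Answer: 1.8000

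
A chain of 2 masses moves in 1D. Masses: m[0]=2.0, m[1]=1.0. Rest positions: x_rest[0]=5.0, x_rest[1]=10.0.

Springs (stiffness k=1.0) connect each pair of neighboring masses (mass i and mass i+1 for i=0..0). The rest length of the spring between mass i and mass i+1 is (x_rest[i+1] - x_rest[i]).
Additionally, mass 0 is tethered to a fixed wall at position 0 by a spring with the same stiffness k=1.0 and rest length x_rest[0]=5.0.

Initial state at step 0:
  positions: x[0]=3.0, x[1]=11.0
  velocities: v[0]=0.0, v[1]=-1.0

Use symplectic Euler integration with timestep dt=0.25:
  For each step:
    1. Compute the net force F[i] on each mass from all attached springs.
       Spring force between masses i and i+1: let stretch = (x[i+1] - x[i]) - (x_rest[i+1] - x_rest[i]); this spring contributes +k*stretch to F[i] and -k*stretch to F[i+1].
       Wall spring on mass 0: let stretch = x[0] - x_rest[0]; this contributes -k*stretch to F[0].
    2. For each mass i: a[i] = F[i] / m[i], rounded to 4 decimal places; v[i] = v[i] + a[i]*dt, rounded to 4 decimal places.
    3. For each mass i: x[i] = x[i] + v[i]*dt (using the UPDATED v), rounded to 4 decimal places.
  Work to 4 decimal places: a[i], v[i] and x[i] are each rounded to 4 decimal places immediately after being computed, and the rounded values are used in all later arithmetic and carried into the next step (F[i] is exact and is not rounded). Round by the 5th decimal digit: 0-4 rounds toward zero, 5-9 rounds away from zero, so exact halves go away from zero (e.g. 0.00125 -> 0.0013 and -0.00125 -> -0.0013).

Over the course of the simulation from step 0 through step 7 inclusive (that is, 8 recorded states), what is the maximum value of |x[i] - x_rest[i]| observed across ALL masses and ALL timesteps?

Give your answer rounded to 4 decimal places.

Answer: 3.0329

Derivation:
Step 0: x=[3.0000 11.0000] v=[0.0000 -1.0000]
Step 1: x=[3.1563 10.5625] v=[0.6250 -1.7500]
Step 2: x=[3.4454 9.9746] v=[1.1563 -2.3516]
Step 3: x=[3.8309 9.2911] v=[1.5418 -2.7339]
Step 4: x=[4.2673 8.5789] v=[1.7455 -2.8490]
Step 5: x=[4.7051 7.9097] v=[1.7511 -2.6769]
Step 6: x=[5.0960 7.3527] v=[1.5635 -2.2281]
Step 7: x=[5.3982 6.9671] v=[1.2086 -1.5423]
Max displacement = 3.0329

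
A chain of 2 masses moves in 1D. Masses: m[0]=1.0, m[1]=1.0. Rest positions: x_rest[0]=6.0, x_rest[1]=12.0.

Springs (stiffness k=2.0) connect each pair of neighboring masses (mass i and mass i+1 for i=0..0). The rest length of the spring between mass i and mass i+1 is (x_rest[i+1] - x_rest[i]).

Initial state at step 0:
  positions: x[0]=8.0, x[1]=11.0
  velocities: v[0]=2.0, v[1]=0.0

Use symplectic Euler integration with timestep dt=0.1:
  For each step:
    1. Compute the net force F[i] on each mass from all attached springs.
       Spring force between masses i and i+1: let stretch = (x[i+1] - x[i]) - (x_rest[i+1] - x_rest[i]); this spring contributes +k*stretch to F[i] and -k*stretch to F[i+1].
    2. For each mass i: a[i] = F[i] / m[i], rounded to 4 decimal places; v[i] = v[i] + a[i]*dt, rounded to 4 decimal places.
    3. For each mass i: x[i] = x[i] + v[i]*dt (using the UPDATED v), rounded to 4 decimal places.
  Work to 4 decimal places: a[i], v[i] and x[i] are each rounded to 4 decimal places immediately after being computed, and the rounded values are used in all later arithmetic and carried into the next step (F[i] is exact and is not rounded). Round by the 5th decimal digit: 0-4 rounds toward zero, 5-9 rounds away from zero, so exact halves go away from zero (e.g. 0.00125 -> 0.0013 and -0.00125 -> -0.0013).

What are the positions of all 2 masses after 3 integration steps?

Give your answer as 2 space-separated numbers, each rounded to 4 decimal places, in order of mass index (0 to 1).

Answer: 8.2361 11.3639

Derivation:
Step 0: x=[8.0000 11.0000] v=[2.0000 0.0000]
Step 1: x=[8.1400 11.0600] v=[1.4000 0.6000]
Step 2: x=[8.2184 11.1816] v=[0.7840 1.2160]
Step 3: x=[8.2361 11.3639] v=[0.1766 1.8234]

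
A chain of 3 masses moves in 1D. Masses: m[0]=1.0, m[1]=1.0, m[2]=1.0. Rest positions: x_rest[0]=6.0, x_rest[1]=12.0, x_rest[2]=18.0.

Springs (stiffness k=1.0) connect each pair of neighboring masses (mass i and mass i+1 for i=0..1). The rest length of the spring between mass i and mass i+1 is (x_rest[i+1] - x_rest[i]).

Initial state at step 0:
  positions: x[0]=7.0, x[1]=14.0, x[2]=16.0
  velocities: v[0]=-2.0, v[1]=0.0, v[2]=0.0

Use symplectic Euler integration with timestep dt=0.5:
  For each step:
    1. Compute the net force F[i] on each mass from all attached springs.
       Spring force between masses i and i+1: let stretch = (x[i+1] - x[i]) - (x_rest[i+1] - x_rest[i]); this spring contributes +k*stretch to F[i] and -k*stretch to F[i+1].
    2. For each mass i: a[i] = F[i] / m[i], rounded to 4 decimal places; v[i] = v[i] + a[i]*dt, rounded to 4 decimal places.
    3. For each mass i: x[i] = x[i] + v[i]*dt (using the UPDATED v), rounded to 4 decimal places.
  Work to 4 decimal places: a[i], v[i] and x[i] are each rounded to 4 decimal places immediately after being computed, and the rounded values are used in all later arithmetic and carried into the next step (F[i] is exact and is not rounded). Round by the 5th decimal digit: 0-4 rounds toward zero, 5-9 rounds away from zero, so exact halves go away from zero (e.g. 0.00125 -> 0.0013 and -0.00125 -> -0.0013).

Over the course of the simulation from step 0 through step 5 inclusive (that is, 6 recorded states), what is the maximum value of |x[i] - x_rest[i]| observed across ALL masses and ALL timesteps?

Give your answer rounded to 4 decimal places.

Answer: 3.3662

Derivation:
Step 0: x=[7.0000 14.0000 16.0000] v=[-2.0000 0.0000 0.0000]
Step 1: x=[6.2500 12.7500 17.0000] v=[-1.5000 -2.5000 2.0000]
Step 2: x=[5.6250 10.9375 18.4375] v=[-1.2500 -3.6250 2.8750]
Step 3: x=[4.8281 9.6719 19.5000] v=[-1.5938 -2.5313 2.1250]
Step 4: x=[3.7422 9.6523 19.6055] v=[-2.1719 -0.0392 0.2110]
Step 5: x=[2.6338 10.6435 18.7227] v=[-2.2169 1.9824 -1.7656]
Max displacement = 3.3662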